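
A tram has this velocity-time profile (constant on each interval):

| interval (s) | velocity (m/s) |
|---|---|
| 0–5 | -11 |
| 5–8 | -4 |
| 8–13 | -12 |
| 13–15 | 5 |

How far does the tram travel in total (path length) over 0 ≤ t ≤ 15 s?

Total distance travelled is ∫|v| dt — sum the magnitudes of each area piece.
0–5 s: |-11| × 5 = 55 m
5–8 s: |-4| × 3 = 12 m
8–13 s: |-12| × 5 = 60 m
13–15 s: |5| × 2 = 10 m
Total distance = 137 m

137 m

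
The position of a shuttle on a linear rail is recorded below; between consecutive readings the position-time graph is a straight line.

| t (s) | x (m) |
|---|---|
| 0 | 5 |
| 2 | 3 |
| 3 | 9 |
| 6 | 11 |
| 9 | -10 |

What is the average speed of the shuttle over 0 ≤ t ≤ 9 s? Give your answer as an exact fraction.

31/9 m/s

Average speed = (total path length)/(elapsed time); on a piecewise-linear x-t graph the path length is Σ|Δx|.
0–2 s: |Δx| = |3 − 5| = 2 m
2–3 s: |Δx| = |9 − 3| = 6 m
3–6 s: |Δx| = |11 − 9| = 2 m
6–9 s: |Δx| = |-10 − 11| = 21 m
Total path = 31 m; average speed = 31/9 = 31/9 m/s.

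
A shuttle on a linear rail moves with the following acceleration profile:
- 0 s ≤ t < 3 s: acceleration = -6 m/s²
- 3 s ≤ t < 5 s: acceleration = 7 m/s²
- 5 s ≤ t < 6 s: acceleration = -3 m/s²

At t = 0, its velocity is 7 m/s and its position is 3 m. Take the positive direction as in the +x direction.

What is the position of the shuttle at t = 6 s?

-9.5 m

On each constant-a segment, Δv = aΔt and Δx = v₀Δt + ½aΔt²; chain segment to segment.
0–3 s: v starts 7 m/s; Δx = 7·3 + ½·-6·3² = -6 m; v ends -11 m/s.
3–5 s: v starts -11 m/s; Δx = -11·2 + ½·7·2² = -8 m; v ends 3 m/s.
5–6 s: v starts 3 m/s; Δx = 3·1 + ½·-3·1² = 1.5 m; v ends 0 m/s.
x(6) = 3 + Σ Δx = -9.5 m.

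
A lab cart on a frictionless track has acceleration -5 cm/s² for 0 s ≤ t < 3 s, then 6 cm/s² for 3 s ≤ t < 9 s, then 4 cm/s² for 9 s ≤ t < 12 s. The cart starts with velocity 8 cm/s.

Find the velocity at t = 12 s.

41 cm/s

Δv equals the area under the a-t graph; then v = v₀ + Δv.
0–3 s: -5 × 3 = -15 cm/s
3–9 s: 6 × 6 = 36 cm/s
9–12 s: 4 × 3 = 12 cm/s
Δv = 33 cm/s, so v(12) = 8 + (33) = 41 cm/s.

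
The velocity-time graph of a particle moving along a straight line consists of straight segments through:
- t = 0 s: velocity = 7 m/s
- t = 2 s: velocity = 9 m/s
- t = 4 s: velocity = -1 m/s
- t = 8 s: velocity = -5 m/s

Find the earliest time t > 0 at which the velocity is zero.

t = 3.8 s

v changes sign on 2–4 s (from 9 to -1); the graph is linear there, so v = 0 at t = 2 + (-9)·(4 − 2)/(-1 − 9) = 3.8 s.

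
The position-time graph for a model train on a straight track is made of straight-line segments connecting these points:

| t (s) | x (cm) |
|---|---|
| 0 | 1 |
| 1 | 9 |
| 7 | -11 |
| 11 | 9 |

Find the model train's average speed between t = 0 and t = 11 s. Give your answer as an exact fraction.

Average speed = (total path length)/(elapsed time); on a piecewise-linear x-t graph the path length is Σ|Δx|.
0–1 s: |Δx| = |9 − 1| = 8 cm
1–7 s: |Δx| = |-11 − 9| = 20 cm
7–11 s: |Δx| = |9 − -11| = 20 cm
Total path = 48 cm; average speed = 48/11 = 48/11 cm/s.

48/11 cm/s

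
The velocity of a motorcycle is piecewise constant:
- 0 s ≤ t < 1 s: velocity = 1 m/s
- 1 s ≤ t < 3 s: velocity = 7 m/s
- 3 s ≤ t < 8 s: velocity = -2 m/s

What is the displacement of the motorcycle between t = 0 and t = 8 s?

Displacement is the signed area under the v-t curve.
0–1 s: 1 × 1 = 1 m
1–3 s: 7 × 2 = 14 m
3–8 s: -2 × 5 = -10 m
Net displacement = 5 m

5 m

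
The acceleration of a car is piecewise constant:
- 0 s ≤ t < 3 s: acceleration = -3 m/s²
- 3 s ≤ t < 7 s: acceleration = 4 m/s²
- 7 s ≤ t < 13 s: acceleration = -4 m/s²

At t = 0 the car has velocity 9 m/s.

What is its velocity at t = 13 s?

Δv equals the area under the a-t graph; then v = v₀ + Δv.
0–3 s: -3 × 3 = -9 m/s
3–7 s: 4 × 4 = 16 m/s
7–13 s: -4 × 6 = -24 m/s
Δv = -17 m/s, so v(13) = 9 + (-17) = -8 m/s.

-8 m/s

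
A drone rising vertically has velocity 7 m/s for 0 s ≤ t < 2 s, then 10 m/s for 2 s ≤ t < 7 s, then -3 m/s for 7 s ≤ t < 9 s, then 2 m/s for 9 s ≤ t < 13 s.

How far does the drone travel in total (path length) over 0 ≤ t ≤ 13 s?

78 m

Total distance travelled is ∫|v| dt — sum the magnitudes of each area piece.
0–2 s: |7| × 2 = 14 m
2–7 s: |10| × 5 = 50 m
7–9 s: |-3| × 2 = 6 m
9–13 s: |2| × 4 = 8 m
Total distance = 78 m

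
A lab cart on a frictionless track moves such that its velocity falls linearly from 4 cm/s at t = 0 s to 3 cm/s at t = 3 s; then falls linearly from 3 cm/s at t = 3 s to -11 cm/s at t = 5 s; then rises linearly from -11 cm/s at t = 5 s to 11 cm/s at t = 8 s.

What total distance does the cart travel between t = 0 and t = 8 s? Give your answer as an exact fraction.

254/7 cm

Distance (not displacement) is the total path length: add the absolute areas under v-t.
0–3 s: |½(4 + 3)(3)| = 10.5 cm
3–5 s: v = 0 at t = 24/7 s; triangle areas 9/14 + 121/14 = 65/7 cm
5–8 s: v = 0 at t = 6.5 s; triangle areas 8.25 + 8.25 = 16.5 cm
Total distance = 254/7 cm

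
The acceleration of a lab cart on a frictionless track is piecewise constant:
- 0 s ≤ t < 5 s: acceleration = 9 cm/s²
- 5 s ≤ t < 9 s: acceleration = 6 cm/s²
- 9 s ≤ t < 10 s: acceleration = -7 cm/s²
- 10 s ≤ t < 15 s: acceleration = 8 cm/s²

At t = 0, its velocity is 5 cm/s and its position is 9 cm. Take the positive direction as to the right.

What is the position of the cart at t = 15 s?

On each constant-a segment, Δv = aΔt and Δx = v₀Δt + ½aΔt²; chain segment to segment.
0–5 s: v starts 5 cm/s; Δx = 5·5 + ½·9·5² = 137.5 cm; v ends 50 cm/s.
5–9 s: v starts 50 cm/s; Δx = 50·4 + ½·6·4² = 248 cm; v ends 74 cm/s.
9–10 s: v starts 74 cm/s; Δx = 74·1 + ½·-7·1² = 70.5 cm; v ends 67 cm/s.
10–15 s: v starts 67 cm/s; Δx = 67·5 + ½·8·5² = 435 cm; v ends 107 cm/s.
x(15) = 9 + Σ Δx = 900 cm.

900 cm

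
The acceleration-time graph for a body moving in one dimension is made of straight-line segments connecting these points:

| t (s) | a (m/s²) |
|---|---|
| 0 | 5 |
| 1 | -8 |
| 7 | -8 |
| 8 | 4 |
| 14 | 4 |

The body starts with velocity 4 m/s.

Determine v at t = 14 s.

-23.5 m/s

Δv equals the area under the a-t graph; then v = v₀ + Δv.
0–1 s: ½(5 + -8)(1) = -1.5 m/s
1–7 s: -8 × 6 = -48 m/s
7–8 s: ½(-8 + 4)(1) = -2 m/s
8–14 s: 4 × 6 = 24 m/s
Δv = -27.5 m/s, so v(14) = 4 + (-27.5) = -23.5 m/s.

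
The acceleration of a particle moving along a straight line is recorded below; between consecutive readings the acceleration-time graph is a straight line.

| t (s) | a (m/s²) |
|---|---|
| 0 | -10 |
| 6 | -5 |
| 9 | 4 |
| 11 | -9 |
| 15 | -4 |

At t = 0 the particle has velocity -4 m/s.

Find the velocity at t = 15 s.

-81.5 m/s

Δv equals the area under the a-t graph; then v = v₀ + Δv.
0–6 s: ½(-10 + -5)(6) = -45 m/s
6–9 s: ½(-5 + 4)(3) = -1.5 m/s
9–11 s: ½(4 + -9)(2) = -5 m/s
11–15 s: ½(-9 + -4)(4) = -26 m/s
Δv = -77.5 m/s, so v(15) = -4 + (-77.5) = -81.5 m/s.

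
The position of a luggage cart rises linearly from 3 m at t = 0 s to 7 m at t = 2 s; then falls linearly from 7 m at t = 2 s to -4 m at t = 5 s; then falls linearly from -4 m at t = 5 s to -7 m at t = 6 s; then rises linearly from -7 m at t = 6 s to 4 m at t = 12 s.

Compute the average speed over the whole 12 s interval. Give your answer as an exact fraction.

29/12 m/s

Average speed = (total path length)/(elapsed time); on a piecewise-linear x-t graph the path length is Σ|Δx|.
0–2 s: |Δx| = |7 − 3| = 4 m
2–5 s: |Δx| = |-4 − 7| = 11 m
5–6 s: |Δx| = |-7 − -4| = 3 m
6–12 s: |Δx| = |4 − -7| = 11 m
Total path = 29 m; average speed = 29/12 = 29/12 m/s.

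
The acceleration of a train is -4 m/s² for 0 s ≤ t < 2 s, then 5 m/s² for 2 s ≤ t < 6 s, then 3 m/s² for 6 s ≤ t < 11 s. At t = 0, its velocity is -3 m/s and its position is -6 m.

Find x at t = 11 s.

On each constant-a segment, Δv = aΔt and Δx = v₀Δt + ½aΔt²; chain segment to segment.
0–2 s: v starts -3 m/s; Δx = -3·2 + ½·-4·2² = -14 m; v ends -11 m/s.
2–6 s: v starts -11 m/s; Δx = -11·4 + ½·5·4² = -4 m; v ends 9 m/s.
6–11 s: v starts 9 m/s; Δx = 9·5 + ½·3·5² = 82.5 m; v ends 24 m/s.
x(11) = -6 + Σ Δx = 58.5 m.

58.5 m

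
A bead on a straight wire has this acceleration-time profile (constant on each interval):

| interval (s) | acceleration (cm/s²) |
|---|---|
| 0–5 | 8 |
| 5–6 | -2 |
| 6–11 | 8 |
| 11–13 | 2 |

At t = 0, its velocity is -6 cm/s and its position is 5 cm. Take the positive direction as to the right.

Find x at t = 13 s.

On each constant-a segment, Δv = aΔt and Δx = v₀Δt + ½aΔt²; chain segment to segment.
0–5 s: v starts -6 cm/s; Δx = -6·5 + ½·8·5² = 70 cm; v ends 34 cm/s.
5–6 s: v starts 34 cm/s; Δx = 34·1 + ½·-2·1² = 33 cm; v ends 32 cm/s.
6–11 s: v starts 32 cm/s; Δx = 32·5 + ½·8·5² = 260 cm; v ends 72 cm/s.
11–13 s: v starts 72 cm/s; Δx = 72·2 + ½·2·2² = 148 cm; v ends 76 cm/s.
x(13) = 5 + Σ Δx = 516 cm.

516 cm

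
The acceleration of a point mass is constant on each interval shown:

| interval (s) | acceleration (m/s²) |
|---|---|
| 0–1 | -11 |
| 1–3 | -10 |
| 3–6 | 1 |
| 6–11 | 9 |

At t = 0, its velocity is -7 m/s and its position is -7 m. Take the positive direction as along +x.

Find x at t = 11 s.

On each constant-a segment, Δv = aΔt and Δx = v₀Δt + ½aΔt²; chain segment to segment.
0–1 s: v starts -7 m/s; Δx = -7·1 + ½·-11·1² = -12.5 m; v ends -18 m/s.
1–3 s: v starts -18 m/s; Δx = -18·2 + ½·-10·2² = -56 m; v ends -38 m/s.
3–6 s: v starts -38 m/s; Δx = -38·3 + ½·1·3² = -109.5 m; v ends -35 m/s.
6–11 s: v starts -35 m/s; Δx = -35·5 + ½·9·5² = -62.5 m; v ends 10 m/s.
x(11) = -7 + Σ Δx = -247.5 m.

-247.5 m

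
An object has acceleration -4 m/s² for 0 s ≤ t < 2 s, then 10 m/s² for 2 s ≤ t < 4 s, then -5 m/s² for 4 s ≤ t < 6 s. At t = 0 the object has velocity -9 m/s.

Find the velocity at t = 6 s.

Δv equals the area under the a-t graph; then v = v₀ + Δv.
0–2 s: -4 × 2 = -8 m/s
2–4 s: 10 × 2 = 20 m/s
4–6 s: -5 × 2 = -10 m/s
Δv = 2 m/s, so v(6) = -9 + (2) = -7 m/s.

-7 m/s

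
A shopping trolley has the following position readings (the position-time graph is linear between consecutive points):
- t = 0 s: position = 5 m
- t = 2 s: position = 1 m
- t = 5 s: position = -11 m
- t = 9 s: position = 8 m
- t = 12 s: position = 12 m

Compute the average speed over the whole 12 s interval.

Average speed = (total path length)/(elapsed time); on a piecewise-linear x-t graph the path length is Σ|Δx|.
0–2 s: |Δx| = |1 − 5| = 4 m
2–5 s: |Δx| = |-11 − 1| = 12 m
5–9 s: |Δx| = |8 − -11| = 19 m
9–12 s: |Δx| = |12 − 8| = 4 m
Total path = 39 m; average speed = 39/12 = 3.25 m/s.

3.25 m/s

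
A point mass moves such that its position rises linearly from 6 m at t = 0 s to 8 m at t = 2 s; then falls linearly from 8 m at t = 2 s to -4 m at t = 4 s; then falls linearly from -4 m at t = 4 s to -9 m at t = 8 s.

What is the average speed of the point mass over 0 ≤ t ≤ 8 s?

Average speed = (total path length)/(elapsed time); on a piecewise-linear x-t graph the path length is Σ|Δx|.
0–2 s: |Δx| = |8 − 6| = 2 m
2–4 s: |Δx| = |-4 − 8| = 12 m
4–8 s: |Δx| = |-9 − -4| = 5 m
Total path = 19 m; average speed = 19/8 = 2.375 m/s.

2.375 m/s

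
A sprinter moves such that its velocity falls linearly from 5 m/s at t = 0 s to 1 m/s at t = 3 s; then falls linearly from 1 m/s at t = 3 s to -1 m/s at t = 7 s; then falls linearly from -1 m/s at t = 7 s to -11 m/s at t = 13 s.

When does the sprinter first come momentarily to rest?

v changes sign on 3–7 s (from 1 to -1); the graph is linear there, so v = 0 at t = 3 + (-1)·(7 − 3)/(-1 − 1) = 5 s.

t = 5 s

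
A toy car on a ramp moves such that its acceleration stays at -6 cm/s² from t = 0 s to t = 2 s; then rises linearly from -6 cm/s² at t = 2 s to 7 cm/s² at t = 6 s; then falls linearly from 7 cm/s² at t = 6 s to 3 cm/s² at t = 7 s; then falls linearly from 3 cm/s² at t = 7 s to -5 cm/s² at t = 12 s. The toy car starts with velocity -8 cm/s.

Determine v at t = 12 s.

Δv equals the area under the a-t graph; then v = v₀ + Δv.
0–2 s: -6 × 2 = -12 cm/s
2–6 s: ½(-6 + 7)(4) = 2 cm/s
6–7 s: ½(7 + 3)(1) = 5 cm/s
7–12 s: ½(3 + -5)(5) = -5 cm/s
Δv = -10 cm/s, so v(12) = -8 + (-10) = -18 cm/s.

-18 cm/s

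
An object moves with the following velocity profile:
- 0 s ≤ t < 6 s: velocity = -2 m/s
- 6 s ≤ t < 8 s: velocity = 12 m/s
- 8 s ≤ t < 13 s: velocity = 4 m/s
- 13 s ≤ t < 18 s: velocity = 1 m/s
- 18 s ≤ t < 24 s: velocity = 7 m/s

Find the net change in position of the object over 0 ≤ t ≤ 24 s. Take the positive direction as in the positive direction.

79 m

Net displacement equals the area under the velocity-time graph (areas below the axis count negative).
0–6 s: -2 × 6 = -12 m
6–8 s: 12 × 2 = 24 m
8–13 s: 4 × 5 = 20 m
13–18 s: 1 × 5 = 5 m
18–24 s: 7 × 6 = 42 m
Net displacement = 79 m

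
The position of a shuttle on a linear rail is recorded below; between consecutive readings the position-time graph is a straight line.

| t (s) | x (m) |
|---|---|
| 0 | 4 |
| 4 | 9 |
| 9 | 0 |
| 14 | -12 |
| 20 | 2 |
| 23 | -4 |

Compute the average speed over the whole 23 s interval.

2 m/s

Average speed = (total path length)/(elapsed time); on a piecewise-linear x-t graph the path length is Σ|Δx|.
0–4 s: |Δx| = |9 − 4| = 5 m
4–9 s: |Δx| = |0 − 9| = 9 m
9–14 s: |Δx| = |-12 − 0| = 12 m
14–20 s: |Δx| = |2 − -12| = 14 m
20–23 s: |Δx| = |-4 − 2| = 6 m
Total path = 46 m; average speed = 46/23 = 2 m/s.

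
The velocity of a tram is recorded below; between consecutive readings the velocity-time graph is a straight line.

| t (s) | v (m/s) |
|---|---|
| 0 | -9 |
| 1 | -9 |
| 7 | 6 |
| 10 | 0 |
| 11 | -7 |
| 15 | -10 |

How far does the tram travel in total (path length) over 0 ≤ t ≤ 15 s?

78.9 m

Distance (not displacement) is the total path length: add the absolute areas under v-t.
0–1 s: |-9| × 1 = 9 m
1–7 s: v = 0 at t = 4.6 s; triangle areas 16.2 + 7.2 = 23.4 m
7–10 s: |½(6 + 0)(3)| = 9 m
10–11 s: |½(0 + -7)(1)| = 3.5 m
11–15 s: |½(-7 + -10)(4)| = 34 m
Total distance = 78.9 m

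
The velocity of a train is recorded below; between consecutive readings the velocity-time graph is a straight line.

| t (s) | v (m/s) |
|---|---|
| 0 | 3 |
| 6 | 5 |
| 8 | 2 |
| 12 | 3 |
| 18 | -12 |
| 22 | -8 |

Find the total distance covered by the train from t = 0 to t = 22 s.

Total distance travelled is ∫|v| dt — sum the magnitudes of each area piece.
0–6 s: |½(3 + 5)(6)| = 24 m
6–8 s: |½(5 + 2)(2)| = 7 m
8–12 s: |½(2 + 3)(4)| = 10 m
12–18 s: v = 0 at t = 13.2 s; triangle areas 1.8 + 28.8 = 30.6 m
18–22 s: |½(-12 + -8)(4)| = 40 m
Total distance = 111.6 m

111.6 m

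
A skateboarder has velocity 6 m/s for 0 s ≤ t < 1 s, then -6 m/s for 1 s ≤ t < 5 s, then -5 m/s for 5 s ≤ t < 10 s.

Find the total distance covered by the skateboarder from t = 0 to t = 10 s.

55 m

Distance (not displacement) is the total path length: add the absolute areas under v-t.
0–1 s: |6| × 1 = 6 m
1–5 s: |-6| × 4 = 24 m
5–10 s: |-5| × 5 = 25 m
Total distance = 55 m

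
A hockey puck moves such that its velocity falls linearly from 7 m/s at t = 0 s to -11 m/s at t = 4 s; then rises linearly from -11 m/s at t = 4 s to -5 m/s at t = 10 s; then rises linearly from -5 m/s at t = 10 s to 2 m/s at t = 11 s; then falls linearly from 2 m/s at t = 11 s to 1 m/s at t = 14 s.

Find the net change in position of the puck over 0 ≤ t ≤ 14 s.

Net displacement equals the area under the velocity-time graph (areas below the axis count negative).
0–4 s: ½(7 + -11)(4) = -8 m
4–10 s: ½(-11 + -5)(6) = -48 m
10–11 s: ½(-5 + 2)(1) = -1.5 m
11–14 s: ½(2 + 1)(3) = 4.5 m
Net displacement = -53 m

-53 m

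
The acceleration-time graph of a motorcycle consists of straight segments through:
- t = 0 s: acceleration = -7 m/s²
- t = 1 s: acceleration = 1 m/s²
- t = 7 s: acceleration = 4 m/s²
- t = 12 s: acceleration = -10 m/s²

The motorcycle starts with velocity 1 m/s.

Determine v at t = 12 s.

Δv equals the area under the a-t graph; then v = v₀ + Δv.
0–1 s: ½(-7 + 1)(1) = -3 m/s
1–7 s: ½(1 + 4)(6) = 15 m/s
7–12 s: ½(4 + -10)(5) = -15 m/s
Δv = -3 m/s, so v(12) = 1 + (-3) = -2 m/s.

-2 m/s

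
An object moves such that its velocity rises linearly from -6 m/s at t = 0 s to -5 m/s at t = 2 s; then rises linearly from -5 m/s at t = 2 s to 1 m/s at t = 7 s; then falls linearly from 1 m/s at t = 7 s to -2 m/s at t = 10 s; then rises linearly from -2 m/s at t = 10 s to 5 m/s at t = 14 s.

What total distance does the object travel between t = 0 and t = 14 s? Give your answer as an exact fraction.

Total distance travelled is ∫|v| dt — sum the magnitudes of each area piece.
0–2 s: |½(-6 + -5)(2)| = 11 m
2–7 s: v = 0 at t = 37/6 s; triangle areas 125/12 + 5/12 = 65/6 m
7–10 s: v = 0 at t = 8 s; triangle areas 0.5 + 2 = 2.5 m
10–14 s: v = 0 at t = 78/7 s; triangle areas 8/7 + 50/7 = 58/7 m
Total distance = 685/21 m

685/21 m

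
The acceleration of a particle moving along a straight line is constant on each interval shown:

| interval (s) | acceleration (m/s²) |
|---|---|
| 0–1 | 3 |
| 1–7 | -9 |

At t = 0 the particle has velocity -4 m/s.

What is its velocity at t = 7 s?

Δv equals the area under the a-t graph; then v = v₀ + Δv.
0–1 s: 3 × 1 = 3 m/s
1–7 s: -9 × 6 = -54 m/s
Δv = -51 m/s, so v(7) = -4 + (-51) = -55 m/s.

-55 m/s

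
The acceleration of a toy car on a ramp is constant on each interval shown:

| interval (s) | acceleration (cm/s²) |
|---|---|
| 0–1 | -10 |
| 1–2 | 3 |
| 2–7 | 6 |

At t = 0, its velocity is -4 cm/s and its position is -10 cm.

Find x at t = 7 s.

-11.5 cm

On each constant-a segment, Δv = aΔt and Δx = v₀Δt + ½aΔt²; chain segment to segment.
0–1 s: v starts -4 cm/s; Δx = -4·1 + ½·-10·1² = -9 cm; v ends -14 cm/s.
1–2 s: v starts -14 cm/s; Δx = -14·1 + ½·3·1² = -12.5 cm; v ends -11 cm/s.
2–7 s: v starts -11 cm/s; Δx = -11·5 + ½·6·5² = 20 cm; v ends 19 cm/s.
x(7) = -10 + Σ Δx = -11.5 cm.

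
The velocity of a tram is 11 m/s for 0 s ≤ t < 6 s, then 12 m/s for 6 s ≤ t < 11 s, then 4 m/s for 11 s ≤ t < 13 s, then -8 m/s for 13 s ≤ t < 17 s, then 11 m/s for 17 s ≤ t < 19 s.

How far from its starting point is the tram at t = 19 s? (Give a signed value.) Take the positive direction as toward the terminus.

Displacement is the signed area under the v-t curve.
0–6 s: 11 × 6 = 66 m
6–11 s: 12 × 5 = 60 m
11–13 s: 4 × 2 = 8 m
13–17 s: -8 × 4 = -32 m
17–19 s: 11 × 2 = 22 m
Net displacement = 124 m

124 m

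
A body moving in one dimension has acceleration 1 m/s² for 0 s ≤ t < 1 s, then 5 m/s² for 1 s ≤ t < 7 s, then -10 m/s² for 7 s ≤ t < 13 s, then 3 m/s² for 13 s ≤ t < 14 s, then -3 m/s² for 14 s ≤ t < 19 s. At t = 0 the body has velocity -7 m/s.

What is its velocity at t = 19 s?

-48 m/s

Δv equals the area under the a-t graph; then v = v₀ + Δv.
0–1 s: 1 × 1 = 1 m/s
1–7 s: 5 × 6 = 30 m/s
7–13 s: -10 × 6 = -60 m/s
13–14 s: 3 × 1 = 3 m/s
14–19 s: -3 × 5 = -15 m/s
Δv = -41 m/s, so v(19) = -7 + (-41) = -48 m/s.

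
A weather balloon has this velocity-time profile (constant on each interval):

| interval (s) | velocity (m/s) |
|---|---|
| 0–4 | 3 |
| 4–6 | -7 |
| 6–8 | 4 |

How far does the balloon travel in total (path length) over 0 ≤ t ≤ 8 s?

Distance (not displacement) is the total path length: add the absolute areas under v-t.
0–4 s: |3| × 4 = 12 m
4–6 s: |-7| × 2 = 14 m
6–8 s: |4| × 2 = 8 m
Total distance = 34 m

34 m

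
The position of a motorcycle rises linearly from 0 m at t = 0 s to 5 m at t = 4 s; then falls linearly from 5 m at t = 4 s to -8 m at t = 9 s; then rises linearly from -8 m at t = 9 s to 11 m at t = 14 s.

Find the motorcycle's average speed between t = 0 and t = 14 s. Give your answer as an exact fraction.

Average speed = (total path length)/(elapsed time); on a piecewise-linear x-t graph the path length is Σ|Δx|.
0–4 s: |Δx| = |5 − 0| = 5 m
4–9 s: |Δx| = |-8 − 5| = 13 m
9–14 s: |Δx| = |11 − -8| = 19 m
Total path = 37 m; average speed = 37/14 = 37/14 m/s.

37/14 m/s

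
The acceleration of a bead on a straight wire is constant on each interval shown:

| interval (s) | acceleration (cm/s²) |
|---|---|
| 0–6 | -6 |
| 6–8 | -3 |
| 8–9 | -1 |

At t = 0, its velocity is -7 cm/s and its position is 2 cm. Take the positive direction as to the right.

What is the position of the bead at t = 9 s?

On each constant-a segment, Δv = aΔt and Δx = v₀Δt + ½aΔt²; chain segment to segment.
0–6 s: v starts -7 cm/s; Δx = -7·6 + ½·-6·6² = -150 cm; v ends -43 cm/s.
6–8 s: v starts -43 cm/s; Δx = -43·2 + ½·-3·2² = -92 cm; v ends -49 cm/s.
8–9 s: v starts -49 cm/s; Δx = -49·1 + ½·-1·1² = -49.5 cm; v ends -50 cm/s.
x(9) = 2 + Σ Δx = -289.5 cm.

-289.5 cm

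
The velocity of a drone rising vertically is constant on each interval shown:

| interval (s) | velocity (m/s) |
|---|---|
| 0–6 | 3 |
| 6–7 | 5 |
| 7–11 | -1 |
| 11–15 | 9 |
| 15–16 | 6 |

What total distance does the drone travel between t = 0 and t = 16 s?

69 m

Distance (not displacement) is the total path length: add the absolute areas under v-t.
0–6 s: |3| × 6 = 18 m
6–7 s: |5| × 1 = 5 m
7–11 s: |-1| × 4 = 4 m
11–15 s: |9| × 4 = 36 m
15–16 s: |6| × 1 = 6 m
Total distance = 69 m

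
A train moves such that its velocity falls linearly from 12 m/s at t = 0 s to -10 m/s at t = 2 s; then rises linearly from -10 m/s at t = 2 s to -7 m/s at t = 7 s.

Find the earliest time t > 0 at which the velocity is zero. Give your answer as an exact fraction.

t = 12/11 s

v changes sign on 0–2 s (from 12 to -10); the graph is linear there, so v = 0 at t = 0 + (-12)·(2 − 0)/(-10 − 12) = 12/11 s.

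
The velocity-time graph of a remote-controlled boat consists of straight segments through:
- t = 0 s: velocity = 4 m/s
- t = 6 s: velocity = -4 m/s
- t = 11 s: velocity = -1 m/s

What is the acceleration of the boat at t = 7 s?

0.6 m/s²

Acceleration is the slope of the v-t graph on 6–11 s: (-1 − -4)/(11 − 6) = 0.6 m/s².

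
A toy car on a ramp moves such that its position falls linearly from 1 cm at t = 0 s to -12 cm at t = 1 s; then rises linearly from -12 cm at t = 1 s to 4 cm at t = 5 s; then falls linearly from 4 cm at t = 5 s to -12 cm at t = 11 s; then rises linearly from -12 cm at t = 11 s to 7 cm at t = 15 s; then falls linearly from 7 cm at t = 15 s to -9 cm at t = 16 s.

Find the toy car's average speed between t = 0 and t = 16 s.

5 cm/s

Average speed = (total path length)/(elapsed time); on a piecewise-linear x-t graph the path length is Σ|Δx|.
0–1 s: |Δx| = |-12 − 1| = 13 cm
1–5 s: |Δx| = |4 − -12| = 16 cm
5–11 s: |Δx| = |-12 − 4| = 16 cm
11–15 s: |Δx| = |7 − -12| = 19 cm
15–16 s: |Δx| = |-9 − 7| = 16 cm
Total path = 80 cm; average speed = 80/16 = 5 cm/s.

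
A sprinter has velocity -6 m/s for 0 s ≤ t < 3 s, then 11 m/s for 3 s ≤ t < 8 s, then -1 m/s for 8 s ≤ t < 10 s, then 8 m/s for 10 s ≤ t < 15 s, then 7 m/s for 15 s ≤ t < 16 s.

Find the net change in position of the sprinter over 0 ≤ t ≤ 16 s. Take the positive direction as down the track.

Net displacement equals the area under the velocity-time graph (areas below the axis count negative).
0–3 s: -6 × 3 = -18 m
3–8 s: 11 × 5 = 55 m
8–10 s: -1 × 2 = -2 m
10–15 s: 8 × 5 = 40 m
15–16 s: 7 × 1 = 7 m
Net displacement = 82 m

82 m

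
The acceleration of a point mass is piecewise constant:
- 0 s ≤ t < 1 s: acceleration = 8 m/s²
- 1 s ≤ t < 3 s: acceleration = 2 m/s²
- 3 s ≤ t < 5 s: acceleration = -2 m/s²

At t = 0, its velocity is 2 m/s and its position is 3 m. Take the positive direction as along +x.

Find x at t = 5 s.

57 m

On each constant-a segment, Δv = aΔt and Δx = v₀Δt + ½aΔt²; chain segment to segment.
0–1 s: v starts 2 m/s; Δx = 2·1 + ½·8·1² = 6 m; v ends 10 m/s.
1–3 s: v starts 10 m/s; Δx = 10·2 + ½·2·2² = 24 m; v ends 14 m/s.
3–5 s: v starts 14 m/s; Δx = 14·2 + ½·-2·2² = 24 m; v ends 10 m/s.
x(5) = 3 + Σ Δx = 57 m.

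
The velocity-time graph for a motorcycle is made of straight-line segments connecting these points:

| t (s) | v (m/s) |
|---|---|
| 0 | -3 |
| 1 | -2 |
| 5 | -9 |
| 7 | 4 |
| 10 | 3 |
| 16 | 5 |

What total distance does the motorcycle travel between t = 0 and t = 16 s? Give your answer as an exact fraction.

Distance (not displacement) is the total path length: add the absolute areas under v-t.
0–1 s: |½(-3 + -2)(1)| = 2.5 m
1–5 s: |½(-2 + -9)(4)| = 22 m
5–7 s: v = 0 at t = 83/13 s; triangle areas 81/13 + 16/13 = 97/13 m
7–10 s: |½(4 + 3)(3)| = 10.5 m
10–16 s: |½(3 + 5)(6)| = 24 m
Total distance = 864/13 m

864/13 m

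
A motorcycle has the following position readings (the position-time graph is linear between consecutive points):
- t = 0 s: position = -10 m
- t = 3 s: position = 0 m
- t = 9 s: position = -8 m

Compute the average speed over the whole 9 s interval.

Average speed = (total path length)/(elapsed time); on a piecewise-linear x-t graph the path length is Σ|Δx|.
0–3 s: |Δx| = |0 − -10| = 10 m
3–9 s: |Δx| = |-8 − 0| = 8 m
Total path = 18 m; average speed = 18/9 = 2 m/s.

2 m/s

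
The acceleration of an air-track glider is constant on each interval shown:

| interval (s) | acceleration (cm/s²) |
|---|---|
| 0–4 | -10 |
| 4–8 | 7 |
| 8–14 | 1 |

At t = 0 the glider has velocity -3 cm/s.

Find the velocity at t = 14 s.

-9 cm/s

Δv equals the area under the a-t graph; then v = v₀ + Δv.
0–4 s: -10 × 4 = -40 cm/s
4–8 s: 7 × 4 = 28 cm/s
8–14 s: 1 × 6 = 6 cm/s
Δv = -6 cm/s, so v(14) = -3 + (-6) = -9 cm/s.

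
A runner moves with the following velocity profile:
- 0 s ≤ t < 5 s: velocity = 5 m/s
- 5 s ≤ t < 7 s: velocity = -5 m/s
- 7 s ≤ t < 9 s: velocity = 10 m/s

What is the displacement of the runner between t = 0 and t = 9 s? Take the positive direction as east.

35 m

Displacement is the signed area under the v-t curve.
0–5 s: 5 × 5 = 25 m
5–7 s: -5 × 2 = -10 m
7–9 s: 10 × 2 = 20 m
Net displacement = 35 m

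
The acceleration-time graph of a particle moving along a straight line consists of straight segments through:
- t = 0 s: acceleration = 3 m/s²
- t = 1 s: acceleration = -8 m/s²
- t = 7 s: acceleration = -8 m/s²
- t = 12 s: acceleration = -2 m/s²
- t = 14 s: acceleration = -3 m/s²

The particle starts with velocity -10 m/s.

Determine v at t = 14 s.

Δv equals the area under the a-t graph; then v = v₀ + Δv.
0–1 s: ½(3 + -8)(1) = -2.5 m/s
1–7 s: -8 × 6 = -48 m/s
7–12 s: ½(-8 + -2)(5) = -25 m/s
12–14 s: ½(-2 + -3)(2) = -5 m/s
Δv = -80.5 m/s, so v(14) = -10 + (-80.5) = -90.5 m/s.

-90.5 m/s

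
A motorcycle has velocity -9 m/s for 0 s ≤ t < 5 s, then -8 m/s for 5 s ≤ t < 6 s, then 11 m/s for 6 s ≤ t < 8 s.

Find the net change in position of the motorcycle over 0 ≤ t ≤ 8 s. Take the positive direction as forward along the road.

Net displacement equals the area under the velocity-time graph (areas below the axis count negative).
0–5 s: -9 × 5 = -45 m
5–6 s: -8 × 1 = -8 m
6–8 s: 11 × 2 = 22 m
Net displacement = -31 m

-31 m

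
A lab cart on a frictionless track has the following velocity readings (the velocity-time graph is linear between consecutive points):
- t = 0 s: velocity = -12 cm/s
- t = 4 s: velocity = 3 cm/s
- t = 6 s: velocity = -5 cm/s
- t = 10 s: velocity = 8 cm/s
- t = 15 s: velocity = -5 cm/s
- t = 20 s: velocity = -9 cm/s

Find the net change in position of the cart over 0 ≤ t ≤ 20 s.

Net displacement equals the area under the velocity-time graph (areas below the axis count negative).
0–4 s: ½(-12 + 3)(4) = -18 cm
4–6 s: ½(3 + -5)(2) = -2 cm
6–10 s: ½(-5 + 8)(4) = 6 cm
10–15 s: ½(8 + -5)(5) = 7.5 cm
15–20 s: ½(-5 + -9)(5) = -35 cm
Net displacement = -41.5 cm

-41.5 cm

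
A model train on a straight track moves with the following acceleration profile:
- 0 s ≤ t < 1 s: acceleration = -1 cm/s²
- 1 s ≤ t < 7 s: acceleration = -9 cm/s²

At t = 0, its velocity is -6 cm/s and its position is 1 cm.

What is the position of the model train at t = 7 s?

-209.5 cm

On each constant-a segment, Δv = aΔt and Δx = v₀Δt + ½aΔt²; chain segment to segment.
0–1 s: v starts -6 cm/s; Δx = -6·1 + ½·-1·1² = -6.5 cm; v ends -7 cm/s.
1–7 s: v starts -7 cm/s; Δx = -7·6 + ½·-9·6² = -204 cm; v ends -61 cm/s.
x(7) = 1 + Σ Δx = -209.5 cm.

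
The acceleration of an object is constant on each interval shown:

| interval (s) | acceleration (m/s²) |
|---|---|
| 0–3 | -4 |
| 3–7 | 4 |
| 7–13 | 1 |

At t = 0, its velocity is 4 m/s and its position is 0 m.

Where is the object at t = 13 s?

On each constant-a segment, Δv = aΔt and Δx = v₀Δt + ½aΔt²; chain segment to segment.
0–3 s: v starts 4 m/s; Δx = 4·3 + ½·-4·3² = -6 m; v ends -8 m/s.
3–7 s: v starts -8 m/s; Δx = -8·4 + ½·4·4² = 0 m; v ends 8 m/s.
7–13 s: v starts 8 m/s; Δx = 8·6 + ½·1·6² = 66 m; v ends 14 m/s.
x(13) = 0 + Σ Δx = 60 m.

60 m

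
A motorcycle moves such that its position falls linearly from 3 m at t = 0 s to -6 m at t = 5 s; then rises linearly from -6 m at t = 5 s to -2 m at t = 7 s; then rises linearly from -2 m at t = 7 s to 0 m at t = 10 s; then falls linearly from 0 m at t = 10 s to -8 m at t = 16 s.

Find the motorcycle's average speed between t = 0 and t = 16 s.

Average speed = (total path length)/(elapsed time); on a piecewise-linear x-t graph the path length is Σ|Δx|.
0–5 s: |Δx| = |-6 − 3| = 9 m
5–7 s: |Δx| = |-2 − -6| = 4 m
7–10 s: |Δx| = |0 − -2| = 2 m
10–16 s: |Δx| = |-8 − 0| = 8 m
Total path = 23 m; average speed = 23/16 = 1.4375 m/s.

1.4375 m/s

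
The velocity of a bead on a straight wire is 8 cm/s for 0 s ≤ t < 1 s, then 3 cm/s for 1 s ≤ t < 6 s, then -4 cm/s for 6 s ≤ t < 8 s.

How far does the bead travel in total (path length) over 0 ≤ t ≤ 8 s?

31 cm

Total distance travelled is ∫|v| dt — sum the magnitudes of each area piece.
0–1 s: |8| × 1 = 8 cm
1–6 s: |3| × 5 = 15 cm
6–8 s: |-4| × 2 = 8 cm
Total distance = 31 cm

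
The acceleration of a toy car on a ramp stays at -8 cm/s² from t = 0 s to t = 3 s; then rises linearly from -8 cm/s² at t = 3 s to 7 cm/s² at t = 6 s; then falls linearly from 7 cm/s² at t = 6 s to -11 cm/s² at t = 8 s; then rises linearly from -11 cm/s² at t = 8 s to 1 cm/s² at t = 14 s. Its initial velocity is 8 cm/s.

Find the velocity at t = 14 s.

-51.5 cm/s

Δv equals the area under the a-t graph; then v = v₀ + Δv.
0–3 s: -8 × 3 = -24 cm/s
3–6 s: ½(-8 + 7)(3) = -1.5 cm/s
6–8 s: ½(7 + -11)(2) = -4 cm/s
8–14 s: ½(-11 + 1)(6) = -30 cm/s
Δv = -59.5 cm/s, so v(14) = 8 + (-59.5) = -51.5 cm/s.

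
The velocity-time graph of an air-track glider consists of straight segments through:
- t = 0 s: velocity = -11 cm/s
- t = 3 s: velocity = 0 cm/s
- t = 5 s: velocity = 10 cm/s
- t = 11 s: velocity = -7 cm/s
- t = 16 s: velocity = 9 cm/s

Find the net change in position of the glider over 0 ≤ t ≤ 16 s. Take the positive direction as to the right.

Net displacement equals the area under the velocity-time graph (areas below the axis count negative).
0–3 s: ½(-11 + 0)(3) = -16.5 cm
3–5 s: ½(0 + 10)(2) = 10 cm
5–11 s: ½(10 + -7)(6) = 9 cm
11–16 s: ½(-7 + 9)(5) = 5 cm
Net displacement = 7.5 cm

7.5 cm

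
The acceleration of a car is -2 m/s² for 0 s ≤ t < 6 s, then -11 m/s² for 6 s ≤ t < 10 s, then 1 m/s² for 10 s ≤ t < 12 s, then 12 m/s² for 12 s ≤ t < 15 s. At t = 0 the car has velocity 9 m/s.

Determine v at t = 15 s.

-9 m/s

Δv equals the area under the a-t graph; then v = v₀ + Δv.
0–6 s: -2 × 6 = -12 m/s
6–10 s: -11 × 4 = -44 m/s
10–12 s: 1 × 2 = 2 m/s
12–15 s: 12 × 3 = 36 m/s
Δv = -18 m/s, so v(15) = 9 + (-18) = -9 m/s.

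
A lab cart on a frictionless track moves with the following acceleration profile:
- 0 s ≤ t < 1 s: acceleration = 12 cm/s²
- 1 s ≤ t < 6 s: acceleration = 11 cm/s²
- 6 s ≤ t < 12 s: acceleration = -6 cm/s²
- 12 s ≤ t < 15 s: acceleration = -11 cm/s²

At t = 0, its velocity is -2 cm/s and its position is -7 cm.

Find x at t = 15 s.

On each constant-a segment, Δv = aΔt and Δx = v₀Δt + ½aΔt²; chain segment to segment.
0–1 s: v starts -2 cm/s; Δx = -2·1 + ½·12·1² = 4 cm; v ends 10 cm/s.
1–6 s: v starts 10 cm/s; Δx = 10·5 + ½·11·5² = 187.5 cm; v ends 65 cm/s.
6–12 s: v starts 65 cm/s; Δx = 65·6 + ½·-6·6² = 282 cm; v ends 29 cm/s.
12–15 s: v starts 29 cm/s; Δx = 29·3 + ½·-11·3² = 37.5 cm; v ends -4 cm/s.
x(15) = -7 + Σ Δx = 504 cm.

504 cm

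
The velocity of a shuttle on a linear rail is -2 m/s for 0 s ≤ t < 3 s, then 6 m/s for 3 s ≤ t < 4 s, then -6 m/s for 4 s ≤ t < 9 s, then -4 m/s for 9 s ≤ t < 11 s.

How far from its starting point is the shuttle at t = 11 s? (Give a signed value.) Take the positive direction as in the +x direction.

Net displacement equals the area under the velocity-time graph (areas below the axis count negative).
0–3 s: -2 × 3 = -6 m
3–4 s: 6 × 1 = 6 m
4–9 s: -6 × 5 = -30 m
9–11 s: -4 × 2 = -8 m
Net displacement = -38 m

-38 m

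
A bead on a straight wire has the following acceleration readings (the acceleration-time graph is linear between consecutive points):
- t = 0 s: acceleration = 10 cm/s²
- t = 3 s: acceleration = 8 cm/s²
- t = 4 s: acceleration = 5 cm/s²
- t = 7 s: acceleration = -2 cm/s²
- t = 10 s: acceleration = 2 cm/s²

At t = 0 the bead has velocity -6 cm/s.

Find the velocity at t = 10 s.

Δv equals the area under the a-t graph; then v = v₀ + Δv.
0–3 s: ½(10 + 8)(3) = 27 cm/s
3–4 s: ½(8 + 5)(1) = 6.5 cm/s
4–7 s: ½(5 + -2)(3) = 4.5 cm/s
7–10 s: ½(-2 + 2)(3) = 0 cm/s
Δv = 38 cm/s, so v(10) = -6 + (38) = 32 cm/s.

32 cm/s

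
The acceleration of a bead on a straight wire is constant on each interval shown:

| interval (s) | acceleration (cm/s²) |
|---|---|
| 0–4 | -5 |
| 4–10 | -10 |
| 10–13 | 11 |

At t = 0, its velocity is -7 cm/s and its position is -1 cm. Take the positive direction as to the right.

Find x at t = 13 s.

On each constant-a segment, Δv = aΔt and Δx = v₀Δt + ½aΔt²; chain segment to segment.
0–4 s: v starts -7 cm/s; Δx = -7·4 + ½·-5·4² = -68 cm; v ends -27 cm/s.
4–10 s: v starts -27 cm/s; Δx = -27·6 + ½·-10·6² = -342 cm; v ends -87 cm/s.
10–13 s: v starts -87 cm/s; Δx = -87·3 + ½·11·3² = -211.5 cm; v ends -54 cm/s.
x(13) = -1 + Σ Δx = -622.5 cm.

-622.5 cm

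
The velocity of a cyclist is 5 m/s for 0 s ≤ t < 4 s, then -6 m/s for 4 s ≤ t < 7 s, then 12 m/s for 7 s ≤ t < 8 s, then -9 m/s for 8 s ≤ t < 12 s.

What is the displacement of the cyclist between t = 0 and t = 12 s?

-22 m

Net displacement equals the area under the velocity-time graph (areas below the axis count negative).
0–4 s: 5 × 4 = 20 m
4–7 s: -6 × 3 = -18 m
7–8 s: 12 × 1 = 12 m
8–12 s: -9 × 4 = -36 m
Net displacement = -22 m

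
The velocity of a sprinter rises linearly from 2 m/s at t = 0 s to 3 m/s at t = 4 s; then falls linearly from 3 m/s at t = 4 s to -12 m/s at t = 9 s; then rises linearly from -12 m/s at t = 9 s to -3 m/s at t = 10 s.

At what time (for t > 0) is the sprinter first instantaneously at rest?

v changes sign on 4–9 s (from 3 to -12); the graph is linear there, so v = 0 at t = 4 + (-3)·(9 − 4)/(-12 − 3) = 5 s.

t = 5 s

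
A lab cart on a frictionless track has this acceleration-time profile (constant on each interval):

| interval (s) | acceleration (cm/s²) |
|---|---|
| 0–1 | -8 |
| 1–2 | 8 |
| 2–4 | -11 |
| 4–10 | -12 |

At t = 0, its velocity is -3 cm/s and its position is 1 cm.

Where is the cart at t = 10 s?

-407 cm

On each constant-a segment, Δv = aΔt and Δx = v₀Δt + ½aΔt²; chain segment to segment.
0–1 s: v starts -3 cm/s; Δx = -3·1 + ½·-8·1² = -7 cm; v ends -11 cm/s.
1–2 s: v starts -11 cm/s; Δx = -11·1 + ½·8·1² = -7 cm; v ends -3 cm/s.
2–4 s: v starts -3 cm/s; Δx = -3·2 + ½·-11·2² = -28 cm; v ends -25 cm/s.
4–10 s: v starts -25 cm/s; Δx = -25·6 + ½·-12·6² = -366 cm; v ends -97 cm/s.
x(10) = 1 + Σ Δx = -407 cm.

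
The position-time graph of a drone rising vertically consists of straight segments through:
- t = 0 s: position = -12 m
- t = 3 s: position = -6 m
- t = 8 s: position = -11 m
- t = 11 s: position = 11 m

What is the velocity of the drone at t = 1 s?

Velocity is the slope of the x-t graph on 0–3 s: (-6 − -12)/(3 − 0) = 2 m/s.

2 m/s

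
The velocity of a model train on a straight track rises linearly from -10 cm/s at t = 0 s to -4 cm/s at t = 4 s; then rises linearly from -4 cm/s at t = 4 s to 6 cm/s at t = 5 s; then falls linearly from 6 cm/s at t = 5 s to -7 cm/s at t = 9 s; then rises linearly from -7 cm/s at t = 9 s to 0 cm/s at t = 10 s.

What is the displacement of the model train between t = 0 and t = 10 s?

-32.5 cm

Net displacement equals the area under the velocity-time graph (areas below the axis count negative).
0–4 s: ½(-10 + -4)(4) = -28 cm
4–5 s: ½(-4 + 6)(1) = 1 cm
5–9 s: ½(6 + -7)(4) = -2 cm
9–10 s: ½(-7 + 0)(1) = -3.5 cm
Net displacement = -32.5 cm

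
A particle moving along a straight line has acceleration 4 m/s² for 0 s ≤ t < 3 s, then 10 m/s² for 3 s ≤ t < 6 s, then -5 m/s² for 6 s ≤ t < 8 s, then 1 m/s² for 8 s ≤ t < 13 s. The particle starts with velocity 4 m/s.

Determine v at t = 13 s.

Δv equals the area under the a-t graph; then v = v₀ + Δv.
0–3 s: 4 × 3 = 12 m/s
3–6 s: 10 × 3 = 30 m/s
6–8 s: -5 × 2 = -10 m/s
8–13 s: 1 × 5 = 5 m/s
Δv = 37 m/s, so v(13) = 4 + (37) = 41 m/s.

41 m/s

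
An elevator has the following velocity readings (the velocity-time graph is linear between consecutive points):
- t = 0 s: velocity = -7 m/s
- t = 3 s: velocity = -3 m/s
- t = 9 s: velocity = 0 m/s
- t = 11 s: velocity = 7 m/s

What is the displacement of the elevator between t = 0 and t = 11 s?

Displacement is the signed area under the v-t curve.
0–3 s: ½(-7 + -3)(3) = -15 m
3–9 s: ½(-3 + 0)(6) = -9 m
9–11 s: ½(0 + 7)(2) = 7 m
Net displacement = -17 m

-17 m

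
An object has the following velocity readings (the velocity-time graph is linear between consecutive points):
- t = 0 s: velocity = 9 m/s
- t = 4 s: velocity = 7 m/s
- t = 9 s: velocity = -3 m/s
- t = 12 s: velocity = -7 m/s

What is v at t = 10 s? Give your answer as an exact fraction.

-13/3 m/s

On 9–12 s the graph is linear from -3 to -7 m/s: v(10) = -3 + (-7 − -3)·(10 − 9)/(12 − 9) = -13/3 m/s.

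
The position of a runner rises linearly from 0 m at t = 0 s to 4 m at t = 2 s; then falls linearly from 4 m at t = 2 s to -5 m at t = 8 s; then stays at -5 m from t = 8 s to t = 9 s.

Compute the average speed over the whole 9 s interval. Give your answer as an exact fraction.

Average speed = (total path length)/(elapsed time); on a piecewise-linear x-t graph the path length is Σ|Δx|.
0–2 s: |Δx| = |4 − 0| = 4 m
2–8 s: |Δx| = |-5 − 4| = 9 m
8–9 s: |Δx| = |-5 − -5| = 0 m
Total path = 13 m; average speed = 13/9 = 13/9 m/s.

13/9 m/s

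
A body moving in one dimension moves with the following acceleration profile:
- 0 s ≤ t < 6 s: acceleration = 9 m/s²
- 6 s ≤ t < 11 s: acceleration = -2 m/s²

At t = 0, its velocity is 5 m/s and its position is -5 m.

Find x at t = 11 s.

On each constant-a segment, Δv = aΔt and Δx = v₀Δt + ½aΔt²; chain segment to segment.
0–6 s: v starts 5 m/s; Δx = 5·6 + ½·9·6² = 192 m; v ends 59 m/s.
6–11 s: v starts 59 m/s; Δx = 59·5 + ½·-2·5² = 270 m; v ends 49 m/s.
x(11) = -5 + Σ Δx = 457 m.

457 m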